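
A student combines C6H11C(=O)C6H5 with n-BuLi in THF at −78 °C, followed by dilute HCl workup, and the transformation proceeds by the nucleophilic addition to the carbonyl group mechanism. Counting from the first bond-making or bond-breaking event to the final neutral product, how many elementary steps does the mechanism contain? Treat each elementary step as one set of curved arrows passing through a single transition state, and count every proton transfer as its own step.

2

Step 1: Nucleophilic addition: the carbanion-like carbon of n-BuLi adds to the carbonyl carbon, pushing the π(C=O) electron pair onto oxygen and giving a tetrahedral alkoxide.
Step 2: On dilute HCl workup the alkoxide oxygen is protonated, giving an alcohol.
Total: 2 elementary steps.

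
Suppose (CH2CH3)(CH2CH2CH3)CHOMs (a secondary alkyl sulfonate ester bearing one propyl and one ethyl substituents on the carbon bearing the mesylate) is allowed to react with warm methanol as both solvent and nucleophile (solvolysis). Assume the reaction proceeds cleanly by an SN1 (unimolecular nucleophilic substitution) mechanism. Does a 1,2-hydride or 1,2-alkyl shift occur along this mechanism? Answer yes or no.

no

The first-formed carbocation is secondary.
No single 1,2-shift to an adjacent carbon would produce a more-substituted cation than the one already present, so no rearrangement occurs.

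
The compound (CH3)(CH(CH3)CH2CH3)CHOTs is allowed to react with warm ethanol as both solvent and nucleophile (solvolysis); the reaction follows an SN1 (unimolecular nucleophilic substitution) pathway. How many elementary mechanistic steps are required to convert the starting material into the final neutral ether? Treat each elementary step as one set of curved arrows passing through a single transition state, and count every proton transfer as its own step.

4

Step 1: Rate-determining heterolysis of the C–O bond gives TsO⁻ and a secondary carbocation.
Step 2: A 1,2-hydride shift from the adjacent sec-butyl carbon moves the positive charge from the secondary centre to an adjacent carbon, generating a more stable tertiary carbocation.
Step 3: Nucleophilic capture: the oxygen of CH3CH2OH bonds to the cationic carbon, producing an oxonium-ion intermediate.
Step 4: A second solvent molecule removes the proton on oxygen, giving the neutral ether product.
Total: 4 elementary steps.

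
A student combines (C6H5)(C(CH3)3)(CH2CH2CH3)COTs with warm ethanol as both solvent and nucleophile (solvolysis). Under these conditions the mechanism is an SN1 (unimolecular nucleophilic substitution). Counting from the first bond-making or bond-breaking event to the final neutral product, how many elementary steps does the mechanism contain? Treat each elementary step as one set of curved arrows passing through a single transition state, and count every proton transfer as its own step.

3

Step 1: Ionisation: the C–O σ-bond cleaves heterolytically; both bonding electrons depart with TsO⁻, leaving a tertiary carbocation at the α-carbon.
(No 1,2-shift: no single shift to an adjacent carbon would give a more stable cation.)
Step 2: CH3CH2OH donates an oxygen lone pair into the empty p orbital of the cation, giving a protonated ether (an oxonium ion).
Step 3: Proton transfer from the O–H of the oxonium ion to a solvent molecule delivers the neutral ether.
Total: 3 elementary steps.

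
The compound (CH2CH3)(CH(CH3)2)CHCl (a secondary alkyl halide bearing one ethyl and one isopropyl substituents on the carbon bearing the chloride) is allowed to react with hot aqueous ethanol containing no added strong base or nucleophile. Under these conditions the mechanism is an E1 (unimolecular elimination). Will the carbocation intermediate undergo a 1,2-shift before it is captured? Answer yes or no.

The first-formed carbocation is secondary.
The adjacent isopropyl carbon already bears 2 other carbon substituents and has a hydrogen to migrate; after a 1,2-hydride shift from that carbon the positive charge sits on a tertiary centre.
Tertiary is more stable than secondary, so the shift occurs.

yes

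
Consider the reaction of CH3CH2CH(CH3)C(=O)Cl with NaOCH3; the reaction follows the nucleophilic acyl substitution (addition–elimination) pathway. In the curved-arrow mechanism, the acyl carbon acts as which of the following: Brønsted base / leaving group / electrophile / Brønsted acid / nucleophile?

Step 1: CH3O⁻ adds to the carbonyl carbon; the C=O π electrons shift onto oxygen and a tetrahedral alkoxide intermediate forms.
The acyl carbon accepts an electron pair into an empty or π* orbital — it is the electrophile.

electrophile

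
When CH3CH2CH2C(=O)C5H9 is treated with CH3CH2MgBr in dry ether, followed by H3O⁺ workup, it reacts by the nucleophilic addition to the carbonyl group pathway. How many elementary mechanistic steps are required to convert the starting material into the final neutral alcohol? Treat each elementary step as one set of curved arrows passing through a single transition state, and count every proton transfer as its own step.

Step 1: Nucleophilic addition: the carbanion-like carbon of CH3CH2MgBr adds to the carbonyl carbon, pushing the π(C=O) electron pair onto oxygen and giving a tetrahedral alkoxide.
Step 2: The alkoxide picks up a proton during H3O⁺ workup to yield an alcohol.
Total: 2 elementary steps.

2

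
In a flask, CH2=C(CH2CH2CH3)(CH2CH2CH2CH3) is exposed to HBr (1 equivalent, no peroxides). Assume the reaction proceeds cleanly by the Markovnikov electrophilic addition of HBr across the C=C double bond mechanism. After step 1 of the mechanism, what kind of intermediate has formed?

tertiary carbocation

Step 1: Protonation of the alkene by HBr: the π bond acts as the nucleophile and picks up H⁺, giving the more stable (Markovnikov) tertiary carbocation. The H–Br bond breaks heterolytically, releasing Br⁻.
After step 1 the species present is a tertiary carbocation.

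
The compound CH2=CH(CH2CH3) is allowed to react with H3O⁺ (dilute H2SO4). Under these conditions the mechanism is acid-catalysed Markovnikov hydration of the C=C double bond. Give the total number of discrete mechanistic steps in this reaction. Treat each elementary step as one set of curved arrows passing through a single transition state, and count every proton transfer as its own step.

3

Step 1: Electrophilic addition begins with the π(C=C) electrons forming a bond to the proton of H3O⁺. Following Markovnikov's rule, the resulting cation is secondary. H2O is released.
(No 1,2-shift: no single shift to an adjacent carbon would give a more stable cation.)
Step 2: Nucleophilic capture of the cation by H2O produces the protonated alcohol (an oxonium ion).
Step 3: Deprotonation of the oxonium ion by a water molecule delivers the neutral alcohol and regenerates the acid catalyst.
Total: 3 elementary steps.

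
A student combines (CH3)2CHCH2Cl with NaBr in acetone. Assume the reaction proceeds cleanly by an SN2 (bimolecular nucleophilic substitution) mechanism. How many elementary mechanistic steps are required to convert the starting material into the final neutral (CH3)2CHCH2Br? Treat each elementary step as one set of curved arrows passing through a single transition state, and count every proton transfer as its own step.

Step 1: Br⁻ attacks the back face of the α-carbon while Cl⁻ departs with the C–Cl bonding pair — a single concerted displacement through a pentacoordinate transition state.
Total: 1 elementary step.

1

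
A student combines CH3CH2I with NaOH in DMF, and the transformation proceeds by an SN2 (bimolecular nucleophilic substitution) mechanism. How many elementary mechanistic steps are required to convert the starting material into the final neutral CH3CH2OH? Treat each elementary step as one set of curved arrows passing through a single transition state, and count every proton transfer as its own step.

Step 1: OH⁻ attacks the back face of the α-carbon while I⁻ departs with the C–I bonding pair — a single concerted displacement through a pentacoordinate transition state.
Total: 1 elementary step.

1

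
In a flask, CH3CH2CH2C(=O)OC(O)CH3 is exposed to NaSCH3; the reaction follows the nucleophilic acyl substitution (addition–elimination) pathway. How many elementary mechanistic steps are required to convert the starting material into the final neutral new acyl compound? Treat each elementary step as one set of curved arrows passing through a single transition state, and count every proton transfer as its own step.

Step 1: CH3S⁻ adds to the carbonyl carbon; the C=O π electrons shift onto oxygen and a tetrahedral alkoxide intermediate forms.
Step 2: Collapse of the tetrahedral intermediate: the alkoxide oxygen pushes its lone pair back to re-form C=O while CH3CO2⁻ leaves.
Total: 2 elementary steps.

2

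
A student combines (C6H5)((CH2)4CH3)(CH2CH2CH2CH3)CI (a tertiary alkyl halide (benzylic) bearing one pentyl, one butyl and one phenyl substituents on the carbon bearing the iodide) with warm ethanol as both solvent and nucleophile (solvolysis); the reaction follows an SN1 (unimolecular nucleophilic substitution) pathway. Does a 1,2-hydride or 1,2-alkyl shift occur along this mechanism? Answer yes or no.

The first-formed carbocation is tertiary.
No single 1,2-shift to an adjacent carbon would produce a more-substituted cation than the one already present, so no rearrangement occurs.

no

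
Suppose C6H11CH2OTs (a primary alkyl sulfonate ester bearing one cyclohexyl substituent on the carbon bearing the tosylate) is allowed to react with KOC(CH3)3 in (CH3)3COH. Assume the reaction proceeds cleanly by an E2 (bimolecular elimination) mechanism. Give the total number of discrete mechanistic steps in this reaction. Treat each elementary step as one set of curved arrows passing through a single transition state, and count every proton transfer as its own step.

1

Step 1: In one step, (CH3)3CO⁻ pulls off a β-proton, the C–O bond cleaves, and a C=C double bond forms between the α- and β-carbons (E2, anti elimination).
Total: 1 elementary step.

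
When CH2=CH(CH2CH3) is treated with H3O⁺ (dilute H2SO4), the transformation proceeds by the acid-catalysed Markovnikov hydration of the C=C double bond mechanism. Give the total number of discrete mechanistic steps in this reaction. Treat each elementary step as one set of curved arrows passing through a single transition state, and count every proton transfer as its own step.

Step 1: The π electrons of the C=C bond attack a proton of H3O⁺; Markovnikov addition places the new C–H on the less-substituted alkene carbon, so the positive charge ends up on the more-substituted carbon — a secondary carbocation. H2O is released.
(No 1,2-shift: no single shift to an adjacent carbon would give a more stable cation.)
Step 2: Nucleophilic capture of the cation by H2O produces the protonated alcohol (an oxonium ion).
Step 3: H2O removes a proton from the oxonium oxygen, regenerating H3O⁺ and giving the neutral alcohol.
Total: 3 elementary steps.

3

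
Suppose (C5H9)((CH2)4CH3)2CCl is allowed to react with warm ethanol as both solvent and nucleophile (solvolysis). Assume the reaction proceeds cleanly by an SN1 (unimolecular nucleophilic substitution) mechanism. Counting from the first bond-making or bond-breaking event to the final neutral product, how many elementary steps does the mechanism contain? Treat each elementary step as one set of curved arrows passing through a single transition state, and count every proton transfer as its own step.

Step 1: The C–Cl bond breaks with both electrons going to the chloride; Cl⁻ leaves and a tertiary carbocation remains.
(No 1,2-shift: no single shift to an adjacent carbon would give a more stable cation.)
Step 2: Nucleophilic capture: the oxygen of CH3CH2OH bonds to the cationic carbon, producing an oxonium-ion intermediate.
Step 3: Deprotonation of the oxonium oxygen by solvent ethanol yields the neutral ether.
Total: 3 elementary steps.

3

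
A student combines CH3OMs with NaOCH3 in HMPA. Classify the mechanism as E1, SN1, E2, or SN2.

Conditions: a methyl substrate with a strong nucleophile in the polar aprotic solvent HMPA.
These conditions are the textbook signature of the SN2 pathway.
An unhindered substrate with a strong nucleophile in a polar aprotic solvent favours one-step backside displacement.

SN2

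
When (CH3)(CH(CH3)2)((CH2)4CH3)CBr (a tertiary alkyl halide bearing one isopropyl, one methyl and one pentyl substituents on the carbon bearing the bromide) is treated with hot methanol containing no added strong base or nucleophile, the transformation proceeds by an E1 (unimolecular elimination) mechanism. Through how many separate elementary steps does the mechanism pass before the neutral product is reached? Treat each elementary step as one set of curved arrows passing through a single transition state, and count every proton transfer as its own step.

Step 1: Unassisted departure of Br⁻ (taking the C–Br bonding pair) generates a tertiary carbocation.
(No 1,2-shift: no single shift to an adjacent carbon would give a more stable cation.)
Step 2: A methanol molecule (solvent) deprotonates a β-carbon; as the C–H bond breaks, those electrons form the new alkene π bond.
Total: 2 elementary steps.

2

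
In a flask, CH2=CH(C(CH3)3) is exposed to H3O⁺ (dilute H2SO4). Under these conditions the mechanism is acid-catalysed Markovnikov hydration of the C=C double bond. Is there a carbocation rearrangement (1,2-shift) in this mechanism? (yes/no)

yes

The first-formed carbocation is secondary.
The adjacent tert-butyl carbon has no hydrogen but bears methyl groups; migration of one methyl with its bonding pair (a 1,2-methyl shift) places the charge on a tertiary centre.
Tertiary is more stable than secondary, so the shift occurs.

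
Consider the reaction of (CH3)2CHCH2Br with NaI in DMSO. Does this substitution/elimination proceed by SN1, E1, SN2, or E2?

SN2

Conditions: a primary substrate with a strong nucleophile in the polar aprotic solvent DMSO.
These conditions are the textbook signature of the SN2 pathway.
An unhindered substrate with a strong nucleophile in a polar aprotic solvent favours one-step backside displacement.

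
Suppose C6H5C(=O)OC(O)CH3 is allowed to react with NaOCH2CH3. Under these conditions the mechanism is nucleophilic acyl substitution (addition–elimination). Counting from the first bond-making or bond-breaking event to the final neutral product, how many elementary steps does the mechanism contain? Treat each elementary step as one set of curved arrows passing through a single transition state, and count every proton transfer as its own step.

2

Step 1: A lone pair on the O of CH3CH2O⁻ attacks the electrophilic acyl carbon; the π(C=O) electrons move onto oxygen, giving a tetrahedral intermediate.
Step 2: Collapse of the tetrahedral intermediate: the alkoxide oxygen pushes its lone pair back to re-form C=O while CH3CO2⁻ leaves.
Total: 2 elementary steps.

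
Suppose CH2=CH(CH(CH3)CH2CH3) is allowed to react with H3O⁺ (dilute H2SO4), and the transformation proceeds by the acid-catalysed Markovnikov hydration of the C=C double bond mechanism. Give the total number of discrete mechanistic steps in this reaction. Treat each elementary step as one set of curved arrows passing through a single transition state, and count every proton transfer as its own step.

4

Step 1: The π electrons of the C=C bond attack a proton of H3O⁺; Markovnikov addition places the new C–H on the less-substituted alkene carbon, so the positive charge ends up on the more-substituted carbon — a secondary carbocation. H2O is released.
Step 2: A 1,2-hydride shift from the adjacent sec-butyl carbon moves the positive charge from the secondary centre to an adjacent carbon, generating a more stable tertiary carbocation.
Step 3: Nucleophilic capture of the cation by H2O produces the protonated alcohol (an oxonium ion).
Step 4: Deprotonation of the oxonium ion by a water molecule delivers the neutral alcohol and regenerates the acid catalyst.
Total: 4 elementary steps.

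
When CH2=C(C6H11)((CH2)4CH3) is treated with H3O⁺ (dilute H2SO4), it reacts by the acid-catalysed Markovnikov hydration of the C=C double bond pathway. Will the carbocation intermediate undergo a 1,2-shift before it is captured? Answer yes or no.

no

The first-formed carbocation is tertiary.
No single 1,2-shift to an adjacent carbon would produce a more-substituted cation than the one already present, so no rearrangement occurs.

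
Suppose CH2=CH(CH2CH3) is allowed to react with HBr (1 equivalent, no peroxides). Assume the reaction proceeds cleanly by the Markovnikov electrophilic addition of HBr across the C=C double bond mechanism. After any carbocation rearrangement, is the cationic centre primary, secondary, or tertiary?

Step 1: The π electrons of the C=C bond attack a proton of HBr; Markovnikov addition places the new C–H on the less-substituted alkene carbon, so the positive charge ends up on the more-substituted carbon — a secondary carbocation. The H–Br bond breaks heterolytically, releasing Br⁻.
No single 1,2-shift to an adjacent carbon would give a more-substituted cation, so no rearrangement occurs.

secondary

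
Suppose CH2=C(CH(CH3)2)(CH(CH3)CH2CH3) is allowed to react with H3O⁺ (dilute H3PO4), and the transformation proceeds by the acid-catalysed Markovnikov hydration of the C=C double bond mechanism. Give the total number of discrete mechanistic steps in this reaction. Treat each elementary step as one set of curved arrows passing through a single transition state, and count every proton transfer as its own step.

3

Step 1: Electrophilic addition begins with the π(C=C) electrons forming a bond to the proton of H3O⁺. Following Markovnikov's rule, the resulting cation is tertiary. H2O is released.
(No 1,2-shift: no single shift to an adjacent carbon would give a more stable cation.)
Step 2: A lone pair on the oxygen of H2O attacks the carbocation, forming a C–O bond and an oxonium ion (a protonated alcohol).
Step 3: H2O removes a proton from the oxonium oxygen, regenerating H3O⁺ and giving the neutral alcohol.
Total: 3 elementary steps.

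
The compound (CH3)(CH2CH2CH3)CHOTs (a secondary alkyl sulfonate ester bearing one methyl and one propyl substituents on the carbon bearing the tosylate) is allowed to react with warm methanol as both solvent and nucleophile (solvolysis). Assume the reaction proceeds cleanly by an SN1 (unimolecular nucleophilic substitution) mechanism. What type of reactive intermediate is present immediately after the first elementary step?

secondary carbocation

Step 1: Rate-determining heterolysis of the C–O bond gives TsO⁻ and a secondary carbocation.
After step 1 the species present is a secondary carbocation.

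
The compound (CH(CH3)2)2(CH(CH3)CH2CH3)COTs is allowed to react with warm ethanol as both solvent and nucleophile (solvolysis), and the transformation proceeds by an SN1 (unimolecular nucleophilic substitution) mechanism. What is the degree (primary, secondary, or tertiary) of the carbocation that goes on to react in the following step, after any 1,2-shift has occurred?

tertiary

Step 1: Ionisation: the C–O σ-bond cleaves heterolytically; both bonding electrons depart with TsO⁻, leaving a tertiary carbocation at the α-carbon.
No single 1,2-shift to an adjacent carbon would give a more-substituted cation, so no rearrangement occurs.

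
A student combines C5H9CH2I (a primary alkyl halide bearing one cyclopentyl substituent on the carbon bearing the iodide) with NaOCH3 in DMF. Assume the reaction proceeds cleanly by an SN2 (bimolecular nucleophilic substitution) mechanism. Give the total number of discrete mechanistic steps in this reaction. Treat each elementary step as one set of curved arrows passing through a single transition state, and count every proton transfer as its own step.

Step 1: CH3O⁻ attacks the back face of the α-carbon while I⁻ departs with the C–I bonding pair — a single concerted displacement through a pentacoordinate transition state.
Total: 1 elementary step.

1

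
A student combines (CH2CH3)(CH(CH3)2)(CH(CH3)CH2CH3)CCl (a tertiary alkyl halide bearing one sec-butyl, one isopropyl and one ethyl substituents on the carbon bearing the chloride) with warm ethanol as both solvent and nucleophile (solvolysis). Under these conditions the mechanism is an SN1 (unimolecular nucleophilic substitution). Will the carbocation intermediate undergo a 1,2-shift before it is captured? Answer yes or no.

no

The first-formed carbocation is tertiary.
No single 1,2-shift to an adjacent carbon would produce a more-substituted cation than the one already present, so no rearrangement occurs.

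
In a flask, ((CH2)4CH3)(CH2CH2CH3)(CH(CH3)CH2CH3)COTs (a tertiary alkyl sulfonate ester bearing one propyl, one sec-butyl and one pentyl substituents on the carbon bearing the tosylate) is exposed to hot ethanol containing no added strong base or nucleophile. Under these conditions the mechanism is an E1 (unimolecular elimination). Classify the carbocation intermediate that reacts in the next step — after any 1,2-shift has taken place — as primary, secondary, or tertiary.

tertiary

Step 1: The C–O bond breaks with both electrons going to the tosylate; TsO⁻ leaves and a tertiary carbocation remains.
No single 1,2-shift to an adjacent carbon would give a more-substituted cation, so no rearrangement occurs.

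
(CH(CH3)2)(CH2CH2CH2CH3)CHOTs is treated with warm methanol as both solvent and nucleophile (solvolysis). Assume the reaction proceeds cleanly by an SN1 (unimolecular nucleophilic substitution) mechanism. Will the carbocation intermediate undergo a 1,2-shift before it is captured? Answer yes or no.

The first-formed carbocation is secondary.
The adjacent isopropyl carbon already bears 2 other carbon substituents and has a hydrogen to migrate; after a 1,2-hydride shift from that carbon the positive charge sits on a tertiary centre.
Tertiary is more stable than secondary, so the shift occurs.

yes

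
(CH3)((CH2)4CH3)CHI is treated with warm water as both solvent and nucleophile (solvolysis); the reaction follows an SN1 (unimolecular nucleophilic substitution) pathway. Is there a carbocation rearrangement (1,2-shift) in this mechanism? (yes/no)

The first-formed carbocation is secondary.
No single 1,2-shift to an adjacent carbon would produce a more-substituted cation than the one already present, so no rearrangement occurs.

no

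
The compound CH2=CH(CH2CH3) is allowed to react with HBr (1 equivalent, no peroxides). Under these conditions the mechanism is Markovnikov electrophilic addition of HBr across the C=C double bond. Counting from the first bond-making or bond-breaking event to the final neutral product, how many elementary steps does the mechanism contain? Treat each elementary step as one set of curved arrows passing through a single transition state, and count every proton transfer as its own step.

2

Step 1: Protonation of the alkene by HBr: the π bond acts as the nucleophile and picks up H⁺, giving the more stable (Markovnikov) secondary carbocation. The H–Br bond breaks heterolytically, releasing Br⁻.
(No 1,2-shift: no single shift to an adjacent carbon would give a more stable cation.)
Step 2: The Br⁻ anion donates a lone pair to the carbocation, forming the new C–Br σ-bond and giving the neutral alkyl halide.
Total: 2 elementary steps.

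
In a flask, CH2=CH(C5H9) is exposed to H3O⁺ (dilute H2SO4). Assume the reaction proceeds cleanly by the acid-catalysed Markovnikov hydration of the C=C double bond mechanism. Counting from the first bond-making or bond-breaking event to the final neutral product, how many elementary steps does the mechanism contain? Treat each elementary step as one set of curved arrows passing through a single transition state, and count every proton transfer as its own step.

4

Step 1: The π electrons of the C=C bond attack a proton of H3O⁺; Markovnikov addition places the new C–H on the less-substituted alkene carbon, so the positive charge ends up on the more-substituted carbon — a secondary carbocation. H2O is released.
Step 2: A 1,2-hydride shift from the adjacent cyclopentyl carbon moves the positive charge from the secondary centre to an adjacent carbon, generating a more stable tertiary carbocation.
Step 3: A lone pair on the oxygen of H2O attacks the carbocation, forming a C–O bond and an oxonium ion (a protonated alcohol).
Step 4: Deprotonation of the oxonium ion by a water molecule delivers the neutral alcohol and regenerates the acid catalyst.
Total: 4 elementary steps.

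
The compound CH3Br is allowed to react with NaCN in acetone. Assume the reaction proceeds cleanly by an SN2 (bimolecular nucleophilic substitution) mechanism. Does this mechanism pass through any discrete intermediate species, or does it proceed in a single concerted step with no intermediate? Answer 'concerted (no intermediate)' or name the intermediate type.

CN⁻ attacks the back face of the α-carbon while Br⁻ departs with the C–Br bonding pair — a single concerted displacement through a pentacoordinate transition state.
All bond changes occur in one transition state; no discrete intermediate is formed.

concerted (no intermediate)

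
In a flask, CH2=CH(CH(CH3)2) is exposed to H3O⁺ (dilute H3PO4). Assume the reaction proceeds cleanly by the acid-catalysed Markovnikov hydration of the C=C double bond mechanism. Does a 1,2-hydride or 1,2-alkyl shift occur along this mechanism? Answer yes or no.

yes

The first-formed carbocation is secondary.
The adjacent isopropyl carbon already bears 2 other carbon substituents and has a hydrogen to migrate; after a 1,2-hydride shift from that carbon the positive charge sits on a tertiary centre.
Tertiary is more stable than secondary, so the shift occurs.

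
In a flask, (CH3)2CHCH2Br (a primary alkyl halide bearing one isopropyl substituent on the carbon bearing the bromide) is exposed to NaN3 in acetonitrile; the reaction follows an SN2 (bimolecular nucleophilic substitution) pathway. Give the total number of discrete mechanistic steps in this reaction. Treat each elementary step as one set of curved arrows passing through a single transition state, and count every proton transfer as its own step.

Step 1: Backside attack by N3⁻ on the carbon bearing the bromide: the new C–N bond forms as the C–Br bond breaks, with Walden inversion at carbon.
Total: 1 elementary step.

1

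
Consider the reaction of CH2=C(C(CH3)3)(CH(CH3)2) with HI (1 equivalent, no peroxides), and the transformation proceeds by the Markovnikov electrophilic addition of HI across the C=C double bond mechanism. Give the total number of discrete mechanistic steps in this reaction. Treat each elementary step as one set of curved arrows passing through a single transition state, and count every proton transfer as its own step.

Step 1: The π electrons of the C=C bond attack a proton of HI; Markovnikov addition places the new C–H on the less-substituted alkene carbon, so the positive charge ends up on the more-substituted carbon — a tertiary carbocation. The H–I bond breaks heterolytically, releasing I⁻.
(No 1,2-shift: no single shift to an adjacent carbon would give a more stable cation.)
Step 2: Nucleophilic attack by I⁻ on the carbocation completes the addition, giving R–I.
Total: 2 elementary steps.

2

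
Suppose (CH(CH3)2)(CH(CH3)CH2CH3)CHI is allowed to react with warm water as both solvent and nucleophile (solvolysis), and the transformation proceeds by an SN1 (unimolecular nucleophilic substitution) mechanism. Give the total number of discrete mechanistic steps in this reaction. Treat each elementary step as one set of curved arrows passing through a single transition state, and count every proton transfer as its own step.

Step 1: The C–I bond breaks with both electrons going to the iodide; I⁻ leaves and a secondary carbocation remains.
Step 2: Carbocation rearrangement: a 1,2-hydride shift from the adjacent isopropyl carbon converts the initially-formed secondary cation into the more stable tertiary cation.
Step 3: A lone pair on the oxygen of H2O attacks the carbocation, forming a new C–O σ-bond and an oxonium ion.
Step 4: A second solvent molecule removes the proton on oxygen, giving the neutral alcohol product.
Total: 4 elementary steps.

4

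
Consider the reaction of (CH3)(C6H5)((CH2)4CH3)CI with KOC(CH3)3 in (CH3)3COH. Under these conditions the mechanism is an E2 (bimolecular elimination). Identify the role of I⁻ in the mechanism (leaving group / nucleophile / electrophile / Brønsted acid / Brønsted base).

leaving group

Step 1: The strong base (CH3)3CO⁻ removes a β-hydrogen; in the same concerted event the electrons of the breaking C–H bond form the new π(C=C) bond and the C–I σ-bond breaks, expelling I⁻. Anti-periplanar geometry; one transition state.
I⁻ departs with both electrons of the breaking σ-bond — that is the definition of a leaving group.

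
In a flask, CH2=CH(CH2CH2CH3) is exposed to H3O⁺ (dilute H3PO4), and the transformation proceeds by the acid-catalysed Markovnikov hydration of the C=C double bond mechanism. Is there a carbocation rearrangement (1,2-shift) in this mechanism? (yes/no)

no

The first-formed carbocation is secondary.
No single 1,2-shift to an adjacent carbon would produce a more-substituted cation than the one already present, so no rearrangement occurs.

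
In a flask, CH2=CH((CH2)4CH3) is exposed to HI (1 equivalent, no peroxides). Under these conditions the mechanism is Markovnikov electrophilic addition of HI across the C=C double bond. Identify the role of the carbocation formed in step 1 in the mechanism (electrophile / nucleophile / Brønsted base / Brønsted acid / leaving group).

electrophile

Step 2: The I⁻ anion donates a lone pair to the carbocation, forming the new C–I σ-bond and giving the neutral alkyl halide.
The carbocation formed in step 1 accepts an electron pair into an empty or π* orbital — it is the electrophile.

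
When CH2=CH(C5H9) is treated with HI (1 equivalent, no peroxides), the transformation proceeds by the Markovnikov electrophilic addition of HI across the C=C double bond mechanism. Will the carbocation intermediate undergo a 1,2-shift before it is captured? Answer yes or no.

yes

The first-formed carbocation is secondary.
The adjacent cyclopentyl carbon already bears 2 other carbon substituents and has a hydrogen to migrate; after a 1,2-hydride shift from that carbon the positive charge sits on a tertiary centre.
Tertiary is more stable than secondary, so the shift occurs.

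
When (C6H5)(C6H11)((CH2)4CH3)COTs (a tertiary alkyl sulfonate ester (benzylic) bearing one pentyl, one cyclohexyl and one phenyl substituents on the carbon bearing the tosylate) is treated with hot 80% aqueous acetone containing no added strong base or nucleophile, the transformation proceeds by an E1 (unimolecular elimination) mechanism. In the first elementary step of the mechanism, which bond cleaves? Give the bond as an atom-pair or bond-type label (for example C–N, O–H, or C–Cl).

Step 1: Rate-determining heterolysis of the C–O bond gives TsO⁻ and a tertiary carbocation.
The bond broken in this step is the C–O bond.

C–O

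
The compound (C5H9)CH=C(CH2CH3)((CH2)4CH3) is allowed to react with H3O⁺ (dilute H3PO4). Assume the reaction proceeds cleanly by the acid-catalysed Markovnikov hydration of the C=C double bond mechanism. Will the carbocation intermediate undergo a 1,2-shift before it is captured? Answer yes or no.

The first-formed carbocation is tertiary.
No single 1,2-shift to an adjacent carbon would produce a more-substituted cation than the one already present, so no rearrangement occurs.

no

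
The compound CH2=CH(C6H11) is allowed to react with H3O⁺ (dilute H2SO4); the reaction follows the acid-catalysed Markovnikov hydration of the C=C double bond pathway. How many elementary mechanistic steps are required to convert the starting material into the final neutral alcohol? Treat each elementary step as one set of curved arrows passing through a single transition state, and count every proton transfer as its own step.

4

Step 1: Protonation of the alkene by H3O⁺: the π bond acts as the nucleophile and picks up H⁺, giving the more stable (Markovnikov) secondary carbocation. H2O is released.
Step 2: Carbocation rearrangement: a 1,2-hydride shift from the adjacent cyclohexyl carbon converts the initially-formed secondary cation into the more stable tertiary cation.
Step 3: Nucleophilic capture of the cation by H2O produces the protonated alcohol (an oxonium ion).
Step 4: Proton transfer from the O–H of the oxonium ion to H2O completes the catalytic cycle and yields the alcohol.
Total: 4 elementary steps.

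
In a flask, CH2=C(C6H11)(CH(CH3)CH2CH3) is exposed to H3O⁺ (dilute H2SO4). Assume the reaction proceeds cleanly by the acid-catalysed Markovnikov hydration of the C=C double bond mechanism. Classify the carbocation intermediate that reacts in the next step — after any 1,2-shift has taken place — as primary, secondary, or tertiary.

Step 1: The π electrons of the C=C bond attack a proton of H3O⁺; Markovnikov addition places the new C–H on the less-substituted alkene carbon, so the positive charge ends up on the more-substituted carbon — a tertiary carbocation. H2O is released.
No single 1,2-shift to an adjacent carbon would give a more-substituted cation, so no rearrangement occurs.

tertiary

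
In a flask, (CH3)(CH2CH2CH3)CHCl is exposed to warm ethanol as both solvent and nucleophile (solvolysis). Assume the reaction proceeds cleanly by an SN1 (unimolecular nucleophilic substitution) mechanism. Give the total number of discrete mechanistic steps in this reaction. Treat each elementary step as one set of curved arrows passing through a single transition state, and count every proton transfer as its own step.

Step 1: Rate-determining heterolysis of the C–Cl bond gives Cl⁻ and a secondary carbocation.
(No 1,2-shift: no single shift to an adjacent carbon would give a more stable cation.)
Step 2: Nucleophilic capture: the oxygen of CH3CH2OH bonds to the cationic carbon, producing an oxonium-ion intermediate.
Step 3: A second solvent molecule removes the proton on oxygen, giving the neutral ether product.
Total: 3 elementary steps.

3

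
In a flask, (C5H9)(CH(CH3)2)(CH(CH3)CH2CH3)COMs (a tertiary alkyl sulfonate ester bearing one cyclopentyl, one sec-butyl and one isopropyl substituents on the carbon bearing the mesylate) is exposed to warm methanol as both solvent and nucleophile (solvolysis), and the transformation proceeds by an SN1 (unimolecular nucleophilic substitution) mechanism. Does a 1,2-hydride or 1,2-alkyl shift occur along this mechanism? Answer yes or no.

The first-formed carbocation is tertiary.
No single 1,2-shift to an adjacent carbon would produce a more-substituted cation than the one already present, so no rearrangement occurs.

no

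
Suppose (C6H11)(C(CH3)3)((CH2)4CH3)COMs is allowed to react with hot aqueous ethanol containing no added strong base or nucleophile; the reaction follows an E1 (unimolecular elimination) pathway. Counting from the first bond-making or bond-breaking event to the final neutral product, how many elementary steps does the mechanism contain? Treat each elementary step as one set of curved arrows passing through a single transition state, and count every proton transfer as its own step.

Step 1: Ionisation: the C–O σ-bond cleaves heterolytically; both bonding electrons depart with MsO⁻, leaving a tertiary carbocation at the α-carbon.
(No 1,2-shift: no single shift to an adjacent carbon would give a more stable cation.)
Step 2: Loss of a β-proton to a water (or ethanol) molecule of the solvent: the C–H bonding pair collapses toward the cationic carbon to form the C=C π bond, yielding the alkene.
Total: 2 elementary steps.

2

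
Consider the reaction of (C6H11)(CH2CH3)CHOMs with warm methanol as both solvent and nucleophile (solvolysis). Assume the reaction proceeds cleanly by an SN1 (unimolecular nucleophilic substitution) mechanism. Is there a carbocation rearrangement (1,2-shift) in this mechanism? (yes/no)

yes

The first-formed carbocation is secondary.
The adjacent cyclohexyl carbon already bears 2 other carbon substituents and has a hydrogen to migrate; after a 1,2-hydride shift from that carbon the positive charge sits on a tertiary centre.
Tertiary is more stable than secondary, so the shift occurs.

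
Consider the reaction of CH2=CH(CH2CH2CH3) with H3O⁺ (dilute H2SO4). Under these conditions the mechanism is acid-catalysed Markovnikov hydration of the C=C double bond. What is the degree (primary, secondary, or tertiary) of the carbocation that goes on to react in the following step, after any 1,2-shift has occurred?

Step 1: Electrophilic addition begins with the π(C=C) electrons forming a bond to the proton of H3O⁺. Following Markovnikov's rule, the resulting cation is secondary. H2O is released.
No single 1,2-shift to an adjacent carbon would give a more-substituted cation, so no rearrangement occurs.

secondary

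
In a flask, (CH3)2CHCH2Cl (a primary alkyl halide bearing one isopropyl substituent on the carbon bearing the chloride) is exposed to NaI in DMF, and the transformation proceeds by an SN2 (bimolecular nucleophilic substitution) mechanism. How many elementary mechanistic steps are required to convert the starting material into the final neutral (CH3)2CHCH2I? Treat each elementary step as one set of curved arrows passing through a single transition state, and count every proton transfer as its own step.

Step 1: The iodide nucleophile donates a lone pair from I to the α-carbon in a backside attack; simultaneously the C–Cl σ-bond breaks and both of its electrons leave with Cl⁻. One concerted step with inversion of configuration.
Total: 1 elementary step.

1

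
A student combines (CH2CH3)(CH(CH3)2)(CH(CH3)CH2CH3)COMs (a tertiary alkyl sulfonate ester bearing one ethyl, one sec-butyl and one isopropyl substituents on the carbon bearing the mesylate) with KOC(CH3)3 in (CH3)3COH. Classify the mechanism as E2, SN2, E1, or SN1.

Conditions: a strong/bulky base with a tertiary substrate bearing a β-hydrogen.
These conditions are the textbook signature of the E2 pathway.
A strong (often hindered) base removes a β-H in concert with loss of the leaving group — bimolecular elimination.

E2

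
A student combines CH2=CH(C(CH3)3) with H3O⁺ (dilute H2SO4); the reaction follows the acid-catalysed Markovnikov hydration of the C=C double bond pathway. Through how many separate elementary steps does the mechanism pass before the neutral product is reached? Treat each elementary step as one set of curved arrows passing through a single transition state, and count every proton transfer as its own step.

Step 1: Electrophilic addition begins with the π(C=C) electrons forming a bond to the proton of H3O⁺. Following Markovnikov's rule, the resulting cation is secondary. H2O is released.
Step 2: A 1,2-methyl shift from the adjacent tert-butyl carbon moves the positive charge from the secondary centre to an adjacent carbon, generating a more stable tertiary carbocation.
Step 3: A lone pair on the oxygen of H2O attacks the carbocation, forming a C–O bond and an oxonium ion (a protonated alcohol).
Step 4: Deprotonation of the oxonium ion by a water molecule delivers the neutral alcohol and regenerates the acid catalyst.
Total: 4 elementary steps.

4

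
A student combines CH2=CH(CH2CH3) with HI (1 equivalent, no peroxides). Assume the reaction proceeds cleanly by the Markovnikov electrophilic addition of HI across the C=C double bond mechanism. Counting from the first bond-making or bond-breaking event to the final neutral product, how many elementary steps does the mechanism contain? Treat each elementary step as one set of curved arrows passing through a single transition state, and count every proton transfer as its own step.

2

Step 1: The π electrons of the C=C bond attack a proton of HI; Markovnikov addition places the new C–H on the less-substituted alkene carbon, so the positive charge ends up on the more-substituted carbon — a secondary carbocation. The H–I bond breaks heterolytically, releasing I⁻.
(No 1,2-shift: no single shift to an adjacent carbon would give a more stable cation.)
Step 2: I⁻ captures the cation: a lone pair on I⁻ fills the empty p orbital, producing the alkyl halide product.
Total: 2 elementary steps.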